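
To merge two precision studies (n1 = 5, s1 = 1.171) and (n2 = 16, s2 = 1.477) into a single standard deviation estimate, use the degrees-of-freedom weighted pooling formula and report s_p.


s_p = sqrt(((n1-1)*s1^2 + (n2-1)*s2^2) / (n1+n2-2))
numerator = (5-1)*1.171^2 + (16-1)*1.477^2 = 5.484964 + 32.722935 = 38.207899
denominator = 5 + 16 - 2 = 19
s_p^2 = 38.207899 / 19 = 2.0109421
s_p = sqrt(2.0109421) = 1.4181

1.4181


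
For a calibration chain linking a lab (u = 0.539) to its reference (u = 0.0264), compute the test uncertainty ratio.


TUR = u_lab / u_ref
= 0.539 / 0.0264
= 20.4167

20.4167


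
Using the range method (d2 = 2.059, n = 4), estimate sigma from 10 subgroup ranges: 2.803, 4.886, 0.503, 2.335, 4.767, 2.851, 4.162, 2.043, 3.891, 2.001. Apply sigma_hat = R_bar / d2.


R_bar = (2.803 + 4.886 + 0.503 + 2.335 + 4.767 + 2.851 + 4.162 + 2.043 + 3.891 + 2.001) / 10
R_bar = 30.242 / 10 = 3.0242
sigma_hat = R_bar / d2 = 3.0242 / 2.059 = 1.4688

1.4688


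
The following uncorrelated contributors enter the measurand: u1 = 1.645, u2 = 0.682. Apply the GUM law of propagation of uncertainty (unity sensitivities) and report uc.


uc = sqrt(1.645^2 + 0.682^2)
uc = sqrt(3.171149)
uc = 1.7808

1.7808


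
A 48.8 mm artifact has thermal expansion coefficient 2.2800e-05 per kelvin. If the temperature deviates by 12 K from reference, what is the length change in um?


dL = L * alpha * dT
= 48.8 * 2.2800e-05 * 12
= 0.0133517 mm
dL_um = 0.0133517 * 1000 = 13.3517 um

13.3517


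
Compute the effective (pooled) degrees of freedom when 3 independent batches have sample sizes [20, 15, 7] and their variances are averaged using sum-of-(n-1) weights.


nu = sum_i (n_i - 1)
nu = ((20 - 1) + (15 - 1) + (7 - 1))
nu = 19 + 14 + 6
nu = 39

39


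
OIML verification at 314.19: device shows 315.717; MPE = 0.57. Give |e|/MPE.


e = indication - reference = 315.717 - 314.19 = 1.5270
|e| = 1.5270
ratio = |e| / MPE = 1.5270 / 0.57
ratio = 2.6789

2.6789


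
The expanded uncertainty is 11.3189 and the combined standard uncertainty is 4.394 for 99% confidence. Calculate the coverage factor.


k = U / uc
k = 11.3189 / 4.394
k = 2.576

2.576


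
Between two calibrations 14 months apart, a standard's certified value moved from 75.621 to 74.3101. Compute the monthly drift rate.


rate = (v2 - v1) / months
= (74.3101 - 75.621) / 14
= -1.3109 / 14
= -0.0936

-0.0936


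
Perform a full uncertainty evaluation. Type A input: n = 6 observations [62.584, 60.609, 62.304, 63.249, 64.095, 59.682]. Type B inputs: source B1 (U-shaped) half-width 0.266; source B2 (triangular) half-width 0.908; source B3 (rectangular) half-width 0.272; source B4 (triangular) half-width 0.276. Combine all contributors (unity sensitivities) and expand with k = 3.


mean = (62.584 + 60.609 + 62.304 + 63.249 + 64.095 + 59.682) / 6 = 62.08716667
s = sqrt(sum((x - mean)^2)/(n-1)) = 1.6519634
u_A = s / sqrt(n) = 1.6519634 / sqrt(6) = 0.67441123
u_B1 = 0.266 / sqrt(2) = 0.1880904
u_B2 = 0.908 / sqrt(6) = 0.37068945
u_B3 = 0.272 / sqrt(3) = 0.15703927
u_B4 = 0.276 / sqrt(6) = 0.11267653
uc = sqrt(0.67441123^2 + 0.1880904^2 + 0.37068945^2 + 0.15703927^2 + 0.11267653^2) = 0.81546092
U = k * uc = 3 * 0.81546092
U = 2.4464

2.4464


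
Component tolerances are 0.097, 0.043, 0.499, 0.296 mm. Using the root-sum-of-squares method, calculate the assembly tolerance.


RSS = sqrt(0.097^2 + 0.043^2 + 0.499^2 + 0.296^2)
= sqrt(0.347875)
= 0.5898

0.5898


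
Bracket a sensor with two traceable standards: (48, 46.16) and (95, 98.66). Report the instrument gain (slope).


slope = (y2 - y1) / (x2 - x1)
= (98.66 - 46.16) / (95 - 48)
= 52.5000 / 47
= 1.1170

1.1170


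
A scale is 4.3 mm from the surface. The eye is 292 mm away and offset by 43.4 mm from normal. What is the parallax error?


error = h * offset / d
= 4.3 * 43.4 / 292
= 0.6391

0.6391


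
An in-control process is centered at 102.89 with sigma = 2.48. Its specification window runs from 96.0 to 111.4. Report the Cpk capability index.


Cpu = (USL - mean) / (3*sigma) = (111.4 - 102.89) / (3*2.48) = 1.1438
Cpl = (mean - LSL) / (3*sigma) = (102.89 - 96.0) / (3*2.48) = 0.9261
Cpk = min(Cpu, Cpl) = 0.9261

0.9261


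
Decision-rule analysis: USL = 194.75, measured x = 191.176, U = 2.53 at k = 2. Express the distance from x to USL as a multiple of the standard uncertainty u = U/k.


u = U / k = 2.53 / 2 = 1.265
margin = |USL - x| = |194.75 - 191.176| = 3.574
z = margin / u = 3.574 / 1.265
z = 2.8253

2.8253


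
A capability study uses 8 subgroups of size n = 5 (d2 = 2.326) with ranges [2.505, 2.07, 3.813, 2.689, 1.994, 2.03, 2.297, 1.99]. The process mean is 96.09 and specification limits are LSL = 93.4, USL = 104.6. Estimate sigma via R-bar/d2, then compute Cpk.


R_bar = (2.505 + 2.07 + 3.813 + 2.689 + 1.994 + 2.03 + 2.297 + 1.99) / 8 = 2.4235
sigma = R_bar / d2 = 2.4235 / 2.326 = 1.0419175
Cp = (USL - LSL)/(6*sigma) = (104.6 - 93.4)/(6*1.0419175) = 1.7916
Cpu = (104.6 - 96.09)/(3*1.0419175) = 2.7225
Cpl = (96.09 - 93.4)/(3*1.0419175) = 0.8606
Cpk = min(Cpu, Cpl) = 0.8606

0.8606


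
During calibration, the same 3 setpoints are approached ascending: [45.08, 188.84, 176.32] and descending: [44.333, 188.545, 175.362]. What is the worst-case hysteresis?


|45.08 - 44.333| = 0.7470
|188.84 - 188.545| = 0.2950
|176.32 - 175.362| = 0.9580
hysteresis = max(diffs) = 0.9580

0.9580


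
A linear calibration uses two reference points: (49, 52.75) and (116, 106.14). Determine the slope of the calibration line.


slope = (y2 - y1) / (x2 - x1)
= (106.14 - 52.75) / (116 - 49)
= 53.3900 / 67
= 0.7969

0.7969


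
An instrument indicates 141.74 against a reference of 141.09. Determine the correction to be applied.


Correction = standard - reading
= 141.09 - 141.74
= -0.6500

-0.6500


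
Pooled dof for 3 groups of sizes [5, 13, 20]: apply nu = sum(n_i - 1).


nu = sum_i (n_i - 1)
nu = ((5 - 1) + (13 - 1) + (20 - 1))
nu = 4 + 12 + 19
nu = 35

35


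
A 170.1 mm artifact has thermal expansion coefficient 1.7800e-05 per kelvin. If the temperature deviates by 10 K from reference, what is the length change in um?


dL = L * alpha * dT
= 170.1 * 1.7800e-05 * 10
= 0.0302778 mm
dL_um = 0.0302778 * 1000 = 30.2778 um

30.2778


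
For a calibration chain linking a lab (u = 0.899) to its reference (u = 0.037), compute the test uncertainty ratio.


TUR = u_lab / u_ref
= 0.899 / 0.037
= 24.2973

24.2973


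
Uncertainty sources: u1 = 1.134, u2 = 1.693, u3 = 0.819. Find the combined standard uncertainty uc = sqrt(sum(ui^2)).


uc = sqrt(1.134^2 + 1.693^2 + 0.819^2)
uc = sqrt(4.822966)
uc = 2.1961

2.1961


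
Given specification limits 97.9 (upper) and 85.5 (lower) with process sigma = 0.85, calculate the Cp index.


Cp = (USL - LSL) / (6 * sigma)
= (97.9 - 85.5) / (6 * 0.85)
= 12.4000 / 5.1000
= 2.4314

2.4314


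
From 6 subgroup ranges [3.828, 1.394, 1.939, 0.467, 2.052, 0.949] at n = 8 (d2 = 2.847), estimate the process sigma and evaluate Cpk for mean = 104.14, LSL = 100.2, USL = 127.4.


R_bar = (3.828 + 1.394 + 1.939 + 0.467 + 2.052 + 0.949) / 6 = 1.7715
sigma = R_bar / d2 = 1.7715 / 2.847 = 0.62223393
Cp = (USL - LSL)/(6*sigma) = (127.4 - 100.2)/(6*0.62223393) = 7.2856
Cpu = (127.4 - 104.14)/(3*0.62223393) = 12.4605
Cpl = (104.14 - 100.2)/(3*0.62223393) = 2.1107
Cpk = min(Cpu, Cpl) = 2.1107

2.1107


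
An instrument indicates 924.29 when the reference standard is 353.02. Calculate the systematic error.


Systematic error = measured - true
= 924.29 - 353.02
= 571.2700

571.2700


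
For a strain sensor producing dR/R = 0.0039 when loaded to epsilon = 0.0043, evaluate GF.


GF = (dR/R) / epsilon
= 0.0039 / 0.0043
= 0.9070

0.9070


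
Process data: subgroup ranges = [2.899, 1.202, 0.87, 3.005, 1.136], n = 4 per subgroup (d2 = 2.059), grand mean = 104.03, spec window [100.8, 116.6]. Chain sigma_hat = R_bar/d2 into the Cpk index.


R_bar = (2.899 + 1.202 + 0.87 + 3.005 + 1.136) / 5 = 1.8224
sigma = R_bar / d2 = 1.8224 / 2.059 = 0.88508985
Cp = (USL - LSL)/(6*sigma) = (116.6 - 100.8)/(6*0.88508985) = 2.9752
Cpu = (116.6 - 104.03)/(3*0.88508985) = 4.7340
Cpl = (104.03 - 100.8)/(3*0.88508985) = 1.2164
Cpk = min(Cpu, Cpl) = 1.2164

1.2164


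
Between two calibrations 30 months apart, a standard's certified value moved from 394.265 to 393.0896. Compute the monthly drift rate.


rate = (v2 - v1) / months
= (393.0896 - 394.265) / 30
= -1.1754 / 30
= -0.0392

-0.0392


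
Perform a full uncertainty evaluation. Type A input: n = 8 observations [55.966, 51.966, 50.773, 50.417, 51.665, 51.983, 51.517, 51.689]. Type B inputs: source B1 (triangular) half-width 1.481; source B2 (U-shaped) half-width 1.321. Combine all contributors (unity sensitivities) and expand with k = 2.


mean = (55.966 + 51.966 + 50.773 + 50.417 + 51.665 + 51.983 + 51.517 + 51.689) / 8 = 51.997
s = sqrt(sum((x - mean)^2)/(n-1)) = 1.6980738
u_A = s / sqrt(n) = 1.6980738 / sqrt(8) = 0.60035975
u_B1 = 1.481 / sqrt(6) = 0.60461572
u_B2 = 1.321 / sqrt(2) = 0.93408806
uc = sqrt(0.60035975^2 + 0.60461572^2 + 0.93408806^2) = 1.2643229
U = k * uc = 2 * 1.2643229
U = 2.5286

2.5286


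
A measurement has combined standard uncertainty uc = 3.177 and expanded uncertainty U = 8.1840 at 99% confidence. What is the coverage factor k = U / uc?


k = U / uc
k = 8.1840 / 3.177
k = 2.576

2.576


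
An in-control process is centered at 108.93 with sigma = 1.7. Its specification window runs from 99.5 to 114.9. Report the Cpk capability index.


Cpu = (USL - mean) / (3*sigma) = (114.9 - 108.93) / (3*1.7) = 1.1706
Cpl = (mean - LSL) / (3*sigma) = (108.93 - 99.5) / (3*1.7) = 1.8490
Cpk = min(Cpu, Cpl) = 1.1706

1.1706


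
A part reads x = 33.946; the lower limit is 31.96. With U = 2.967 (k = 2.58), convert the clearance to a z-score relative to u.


u = U / k = 2.967 / 2.58 = 1.15
margin = |LSL - x| = |31.96 - 33.946| = 1.986
z = margin / u = 1.986 / 1.15
z = 1.7270

1.7270


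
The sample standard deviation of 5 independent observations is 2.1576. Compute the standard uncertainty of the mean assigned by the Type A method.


u_A = s / sqrt(n)
u_A = 2.1576 / sqrt(5)
u_A = 2.1576 / 2.236068
u_A = 0.9649

0.9649


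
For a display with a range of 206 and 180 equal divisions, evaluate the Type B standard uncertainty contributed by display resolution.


resolution = range / divisions
resolution = 206 / 180 = 1.1444444
u_res = resolution / (2*sqrt(3))
u_res = 1.1444444 / 3.4641016
u_res = 0.3304

0.3304


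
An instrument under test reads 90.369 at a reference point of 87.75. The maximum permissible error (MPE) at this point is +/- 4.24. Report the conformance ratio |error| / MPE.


e = indication - reference = 90.369 - 87.75 = 2.6190
|e| = 2.6190
ratio = |e| / MPE = 2.6190 / 4.24
ratio = 0.6177

0.6177


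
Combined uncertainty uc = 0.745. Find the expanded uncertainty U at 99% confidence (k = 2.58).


U = k * uc
U = 2.58 * 0.745
U = 1.9221

1.9221


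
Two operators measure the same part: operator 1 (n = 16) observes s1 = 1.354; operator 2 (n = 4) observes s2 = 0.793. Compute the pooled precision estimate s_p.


s_p = sqrt(((n1-1)*s1^2 + (n2-1)*s2^2) / (n1+n2-2))
numerator = (16-1)*1.354^2 + (4-1)*0.793^2 = 27.49974 + 1.886547 = 29.386287
denominator = 16 + 4 - 2 = 18
s_p^2 = 29.386287 / 18 = 1.6325715
s_p = sqrt(1.6325715) = 1.2777

1.2777


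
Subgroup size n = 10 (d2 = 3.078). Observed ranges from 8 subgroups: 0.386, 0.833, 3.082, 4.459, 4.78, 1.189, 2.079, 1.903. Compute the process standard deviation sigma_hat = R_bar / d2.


R_bar = (0.386 + 0.833 + 3.082 + 4.459 + 4.78 + 1.189 + 2.079 + 1.903) / 8
R_bar = 18.711 / 8 = 2.338875
sigma_hat = R_bar / d2 = 2.338875 / 3.078 = 0.7599

0.7599


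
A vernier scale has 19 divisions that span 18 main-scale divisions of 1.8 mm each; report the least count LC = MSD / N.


LC = MSD / n_div
= 1.8 / 19
= 0.0947

0.0947


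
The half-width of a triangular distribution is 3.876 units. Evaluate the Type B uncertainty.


u_B = half_width / sqrt(6)
u_B = 3.876 / 2.4494897
u_B = 1.5824

1.5824


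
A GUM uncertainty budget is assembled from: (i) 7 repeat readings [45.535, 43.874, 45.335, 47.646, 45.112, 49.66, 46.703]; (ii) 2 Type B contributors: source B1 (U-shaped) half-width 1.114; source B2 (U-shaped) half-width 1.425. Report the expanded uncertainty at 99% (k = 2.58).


mean = (45.535 + 43.874 + 45.335 + 47.646 + 45.112 + 49.66 + 46.703) / 7 = 46.26642857
s = sqrt(sum((x - mean)^2)/(n-1)) = 1.9178593
u_A = s / sqrt(n) = 1.9178593 / sqrt(7) = 0.72488268
u_B1 = 1.114 / sqrt(2) = 0.78771695
u_B2 = 1.425 / sqrt(2) = 1.0076272
uc = sqrt(0.72488268^2 + 0.78771695^2 + 1.0076272^2) = 1.4701243
U = k * uc = 2.58 * 1.4701243
U = 3.7929

3.7929


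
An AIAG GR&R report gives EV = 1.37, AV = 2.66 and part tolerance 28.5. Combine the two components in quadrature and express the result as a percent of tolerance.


GRR = sqrt(EV^2 + AV^2) = sqrt(1.37^2 + 2.66^2) = 2.9920729
%GRR = GRR / tol * 100 = 2.9920729 / 28.5 * 100
%GRR = 10.4985

10.4985


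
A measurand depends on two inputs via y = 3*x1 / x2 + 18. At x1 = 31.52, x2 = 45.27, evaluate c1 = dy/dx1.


y = 3*x1 / x2 + 18
dy/dx1 = 3/x2
Evaluate at x2 = 45.27: c1 = 3 / 45.27
c1 = 0.0663

0.0663


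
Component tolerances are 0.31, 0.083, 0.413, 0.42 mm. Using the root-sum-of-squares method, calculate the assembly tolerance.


RSS = sqrt(0.31^2 + 0.083^2 + 0.413^2 + 0.42^2)
= sqrt(0.449958)
= 0.6708

0.6708


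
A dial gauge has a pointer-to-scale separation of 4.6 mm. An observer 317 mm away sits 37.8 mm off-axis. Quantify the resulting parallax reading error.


error = h * offset / d
= 4.6 * 37.8 / 317
= 0.5485

0.5485


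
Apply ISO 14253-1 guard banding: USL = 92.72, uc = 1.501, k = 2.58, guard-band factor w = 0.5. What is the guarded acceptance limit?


U = k * uc = 2.58 * 1.501 = 3.87258
guard band g = w * U = 0.5 * 3.87258 = 1.93629
AL = USL - g = 92.72 - 1.93629
AL = 90.7837

90.7837


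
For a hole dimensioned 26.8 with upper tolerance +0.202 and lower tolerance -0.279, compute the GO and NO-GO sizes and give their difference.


GO = nominal - lower_tol (smallest hole = maximum material condition)
GO = 26.8 - 0.279 = 26.521
NO-GO = nominal + upper_tol (largest hole = least material condition)
NO-GO = 26.8 + 0.202 = 27.002
spread = NO-GO - GO = 27.002 - 26.521 = 0.4810

0.4810


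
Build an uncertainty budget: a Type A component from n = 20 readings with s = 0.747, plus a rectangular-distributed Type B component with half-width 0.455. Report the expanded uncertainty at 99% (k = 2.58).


u_A = s / sqrt(n) = 0.747 / sqrt(20) = 0.16703428
u_B = half_width / sqrt(3) = 0.455 / sqrt(3) = 0.26269437
uc = sqrt(u_A^2 + u_B^2) = sqrt(0.16703428^2 + 0.26269437^2) = 0.31130176
U = k * uc = 2.58 * 0.31130176
U = 0.8032

0.8032


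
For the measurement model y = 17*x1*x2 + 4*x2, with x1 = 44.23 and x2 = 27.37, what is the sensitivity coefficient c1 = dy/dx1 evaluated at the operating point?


y = 17*x1*x2 + 4*x2
dy/dx1 = 17*x2
Evaluate at x2 = 27.37: c1 = 17 * 27.37
c1 = 465.2900

465.2900


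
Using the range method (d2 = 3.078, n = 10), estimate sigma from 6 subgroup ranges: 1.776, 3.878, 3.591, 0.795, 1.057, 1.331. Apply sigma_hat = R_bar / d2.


R_bar = (1.776 + 3.878 + 3.591 + 0.795 + 1.057 + 1.331) / 6
R_bar = 12.428 / 6 = 2.0713333
sigma_hat = R_bar / d2 = 2.0713333 / 3.078 = 0.6729

0.6729


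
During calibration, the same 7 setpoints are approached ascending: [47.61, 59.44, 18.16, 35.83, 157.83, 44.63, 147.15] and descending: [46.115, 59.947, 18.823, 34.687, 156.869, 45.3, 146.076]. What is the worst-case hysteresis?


|47.61 - 46.115| = 1.4950
|59.44 - 59.947| = 0.5070
|18.16 - 18.823| = 0.6630
|35.83 - 34.687| = 1.1430
|157.83 - 156.869| = 0.9610
|44.63 - 45.3| = 0.6700
|147.15 - 146.076| = 1.0740
hysteresis = max(diffs) = 1.4950

1.4950


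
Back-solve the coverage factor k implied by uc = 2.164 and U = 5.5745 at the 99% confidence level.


k = U / uc
k = 5.5745 / 2.164
k = 2.576

2.576


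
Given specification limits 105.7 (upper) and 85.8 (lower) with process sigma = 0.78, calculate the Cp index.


Cp = (USL - LSL) / (6 * sigma)
= (105.7 - 85.8) / (6 * 0.78)
= 19.9000 / 4.6800
= 4.2521

4.2521


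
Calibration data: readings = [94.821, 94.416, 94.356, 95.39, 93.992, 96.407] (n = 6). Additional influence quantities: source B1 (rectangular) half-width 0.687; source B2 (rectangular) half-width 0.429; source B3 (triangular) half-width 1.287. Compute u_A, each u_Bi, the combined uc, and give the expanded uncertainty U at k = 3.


mean = (94.821 + 94.416 + 94.356 + 95.39 + 93.992 + 96.407) / 6 = 94.897
s = sqrt(sum((x - mean)^2)/(n-1)) = 0.87999909
u_A = s / sqrt(n) = 0.87999909 / sqrt(6) = 0.35925812
u_B1 = 0.687 / sqrt(3) = 0.39663963
u_B2 = 0.429 / sqrt(3) = 0.24768327
u_B3 = 1.287 / sqrt(6) = 0.52541555
uc = sqrt(0.35925812^2 + 0.39663963^2 + 0.24768327^2 + 0.52541555^2) = 0.78980877
U = k * uc = 3 * 0.78980877
U = 2.3694

2.3694


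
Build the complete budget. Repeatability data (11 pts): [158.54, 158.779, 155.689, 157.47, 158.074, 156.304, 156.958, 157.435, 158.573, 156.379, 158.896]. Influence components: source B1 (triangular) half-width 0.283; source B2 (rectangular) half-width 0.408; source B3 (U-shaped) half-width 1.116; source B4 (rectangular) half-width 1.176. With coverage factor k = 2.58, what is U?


mean = (158.54 + 158.779 + 155.689 + 157.47 + 158.074 + 156.304 + 156.958 + 157.435 + 158.573 + 156.379 + 158.896) / 11 = 157.5542727
s = sqrt(sum((x - mean)^2)/(n-1)) = 1.1126692
u_A = s / sqrt(n) = 1.1126692 / sqrt(11) = 0.33548239
u_B1 = 0.283 / sqrt(6) = 0.11553427
u_B2 = 0.408 / sqrt(3) = 0.23555891
u_B3 = 1.116 / sqrt(2) = 0.78913117
u_B4 = 1.176 / sqrt(3) = 0.67896392
uc = sqrt(0.33548239^2 + 0.11553427^2 + 0.23555891^2 + 0.78913117^2 + 0.67896392^2) = 1.1247687
U = k * uc = 2.58 * 1.1247687
U = 2.9019

2.9019


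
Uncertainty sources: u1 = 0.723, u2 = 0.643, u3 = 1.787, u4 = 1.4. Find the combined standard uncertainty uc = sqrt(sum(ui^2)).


uc = sqrt(0.723^2 + 0.643^2 + 1.787^2 + 1.4^2)
uc = sqrt(6.089547)
uc = 2.4677

2.4677


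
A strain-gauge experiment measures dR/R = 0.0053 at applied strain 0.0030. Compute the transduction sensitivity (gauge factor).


GF = (dR/R) / epsilon
= 0.0053 / 0.0030
= 1.7667

1.7667


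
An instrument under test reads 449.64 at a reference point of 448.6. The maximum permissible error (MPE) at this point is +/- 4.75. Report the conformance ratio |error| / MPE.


e = indication - reference = 449.64 - 448.6 = 1.0400
|e| = 1.0400
ratio = |e| / MPE = 1.0400 / 4.75
ratio = 0.2189

0.2189


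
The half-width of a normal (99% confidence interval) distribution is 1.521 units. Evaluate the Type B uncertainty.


u_B = half_width / 2.576
u_B = 1.521 / 2.576
u_B = 0.5905

0.5905


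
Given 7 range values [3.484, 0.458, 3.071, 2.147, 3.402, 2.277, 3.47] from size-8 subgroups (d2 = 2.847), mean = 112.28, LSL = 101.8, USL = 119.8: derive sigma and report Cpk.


R_bar = (3.484 + 0.458 + 3.071 + 2.147 + 3.402 + 2.277 + 3.47) / 7 = 2.6155714
sigma = R_bar / d2 = 2.6155714 / 2.847 = 0.91871142
Cp = (USL - LSL)/(6*sigma) = (119.8 - 101.8)/(6*0.91871142) = 3.2654
Cpu = (119.8 - 112.28)/(3*0.91871142) = 2.7285
Cpl = (112.28 - 101.8)/(3*0.91871142) = 3.8024
Cpk = min(Cpu, Cpl) = 2.7285

2.7285


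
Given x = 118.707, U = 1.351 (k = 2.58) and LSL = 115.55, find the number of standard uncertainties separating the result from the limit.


u = U / k = 1.351 / 2.58 = 0.52364341
margin = |LSL - x| = |115.55 - 118.707| = 3.157
z = margin / u = 3.157 / 0.52364341
z = 6.0289

6.0289


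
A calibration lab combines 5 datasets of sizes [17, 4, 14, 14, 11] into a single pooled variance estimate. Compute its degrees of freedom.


nu = sum_i (n_i - 1)
nu = ((17 - 1) + (4 - 1) + (14 - 1) + (14 - 1) + (11 - 1))
nu = 16 + 3 + 13 + 13 + 10
nu = 55

55


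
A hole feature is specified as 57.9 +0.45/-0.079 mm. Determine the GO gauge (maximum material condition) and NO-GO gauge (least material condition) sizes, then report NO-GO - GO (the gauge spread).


GO = nominal - lower_tol (smallest hole = maximum material condition)
GO = 57.9 - 0.079 = 57.821
NO-GO = nominal + upper_tol (largest hole = least material condition)
NO-GO = 57.9 + 0.45 = 58.35
spread = NO-GO - GO = 58.35 - 57.821 = 0.5290

0.5290


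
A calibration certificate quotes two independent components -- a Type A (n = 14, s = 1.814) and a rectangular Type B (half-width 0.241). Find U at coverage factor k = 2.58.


u_A = s / sqrt(n) = 1.814 / sqrt(14) = 0.48481189
u_B = half_width / sqrt(3) = 0.241 / sqrt(3) = 0.13914141
uc = sqrt(u_A^2 + u_B^2) = sqrt(0.48481189^2 + 0.13914141^2) = 0.50438368
U = k * uc = 2.58 * 0.50438368
U = 1.3013

1.3013


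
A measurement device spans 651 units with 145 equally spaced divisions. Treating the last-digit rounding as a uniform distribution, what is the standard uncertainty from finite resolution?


resolution = range / divisions
resolution = 651 / 145 = 4.4896552
u_res = resolution / (2*sqrt(3))
u_res = 4.4896552 / 3.4641016
u_res = 1.2961

1.2961


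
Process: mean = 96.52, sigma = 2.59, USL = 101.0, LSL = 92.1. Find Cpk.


Cpu = (USL - mean) / (3*sigma) = (101.0 - 96.52) / (3*2.59) = 0.5766
Cpl = (mean - LSL) / (3*sigma) = (96.52 - 92.1) / (3*2.59) = 0.5689
Cpk = min(Cpu, Cpl) = 0.5689

0.5689


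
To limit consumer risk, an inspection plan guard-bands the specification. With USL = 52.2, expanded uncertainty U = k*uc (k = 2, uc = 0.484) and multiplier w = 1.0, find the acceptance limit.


U = k * uc = 2 * 0.484 = 0.968
guard band g = w * U = 1.0 * 0.968 = 0.968
AL = USL - g = 52.2 - 0.968
AL = 51.2320

51.2320


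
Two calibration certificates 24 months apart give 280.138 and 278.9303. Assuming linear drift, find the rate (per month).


rate = (v2 - v1) / months
= (278.9303 - 280.138) / 24
= -1.2077 / 24
= -0.0503

-0.0503


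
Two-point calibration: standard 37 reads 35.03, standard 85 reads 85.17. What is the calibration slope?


slope = (y2 - y1) / (x2 - x1)
= (85.17 - 35.03) / (85 - 37)
= 50.1400 / 48
= 1.0446

1.0446


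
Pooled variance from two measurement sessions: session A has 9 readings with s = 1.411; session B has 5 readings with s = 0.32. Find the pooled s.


s_p = sqrt(((n1-1)*s1^2 + (n2-1)*s2^2) / (n1+n2-2))
numerator = (9-1)*1.411^2 + (5-1)*0.32^2 = 15.927368 + 0.4096 = 16.336968
denominator = 9 + 5 - 2 = 12
s_p^2 = 16.336968 / 12 = 1.361414
s_p = sqrt(1.361414) = 1.1668

1.1668


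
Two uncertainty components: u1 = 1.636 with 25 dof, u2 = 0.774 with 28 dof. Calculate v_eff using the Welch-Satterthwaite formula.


uc = sqrt(u1^2 + u2^2) = sqrt(1.636^2 + 0.774^2) = 1.8098541
v_eff = uc^4 / (u1^4/v1 + u2^4/v2)
= 1.8098541^4 / (1.636^4/25 + 0.774^4/28)
= 10.729371 / 0.29936281
v_eff = 35.8407

35.8407


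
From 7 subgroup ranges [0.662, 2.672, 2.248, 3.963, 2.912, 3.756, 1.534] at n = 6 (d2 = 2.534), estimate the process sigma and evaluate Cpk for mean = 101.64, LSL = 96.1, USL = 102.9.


R_bar = (0.662 + 2.672 + 2.248 + 3.963 + 2.912 + 3.756 + 1.534) / 7 = 2.5352857
sigma = R_bar / d2 = 2.5352857 / 2.534 = 1.0005074
Cp = (USL - LSL)/(6*sigma) = (102.9 - 96.1)/(6*1.0005074) = 1.1328
Cpu = (102.9 - 101.64)/(3*1.0005074) = 0.4198
Cpl = (101.64 - 96.1)/(3*1.0005074) = 1.8457
Cpk = min(Cpu, Cpl) = 0.4198

0.4198


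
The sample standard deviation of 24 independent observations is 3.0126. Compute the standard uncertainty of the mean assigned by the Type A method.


u_A = s / sqrt(n)
u_A = 3.0126 / sqrt(24)
u_A = 3.0126 / 4.8989795
u_A = 0.6149

0.6149


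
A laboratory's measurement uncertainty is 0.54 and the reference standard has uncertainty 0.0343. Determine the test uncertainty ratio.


TUR = u_lab / u_ref
= 0.54 / 0.0343
= 15.7434

15.7434


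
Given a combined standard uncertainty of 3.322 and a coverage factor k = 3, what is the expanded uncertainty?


U = k * uc
U = 3 * 3.322
U = 9.9660

9.9660


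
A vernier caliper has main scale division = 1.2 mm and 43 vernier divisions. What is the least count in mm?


LC = MSD / n_div
= 1.2 / 43
= 0.0279

0.0279


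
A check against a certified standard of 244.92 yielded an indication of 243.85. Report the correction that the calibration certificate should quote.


Correction = standard - reading
= 244.92 - 243.85
= 1.0700

1.0700


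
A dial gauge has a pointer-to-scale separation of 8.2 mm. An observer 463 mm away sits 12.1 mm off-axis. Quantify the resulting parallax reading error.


error = h * offset / d
= 8.2 * 12.1 / 463
= 0.2143

0.2143


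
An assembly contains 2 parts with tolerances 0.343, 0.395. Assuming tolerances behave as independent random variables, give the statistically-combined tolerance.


RSS = sqrt(0.343^2 + 0.395^2)
= sqrt(0.273674)
= 0.5231

0.5231


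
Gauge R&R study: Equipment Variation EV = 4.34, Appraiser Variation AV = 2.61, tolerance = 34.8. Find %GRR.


GRR = sqrt(EV^2 + AV^2) = sqrt(4.34^2 + 2.61^2) = 5.0643558
%GRR = GRR / tol * 100 = 5.0643558 / 34.8 * 100
%GRR = 14.5527

14.5527


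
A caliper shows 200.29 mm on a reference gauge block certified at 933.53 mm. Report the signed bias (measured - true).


Systematic error = measured - true
= 200.29 - 933.53
= -733.2400

-733.2400


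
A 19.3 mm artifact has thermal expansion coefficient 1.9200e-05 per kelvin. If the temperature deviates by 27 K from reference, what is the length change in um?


dL = L * alpha * dT
= 19.3 * 1.9200e-05 * 27
= 0.0100051 mm
dL_um = 0.0100051 * 1000 = 10.0051 um

10.0051


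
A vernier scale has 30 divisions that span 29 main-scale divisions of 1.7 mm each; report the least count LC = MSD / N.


LC = MSD / n_div
= 1.7 / 30
= 0.0567

0.0567


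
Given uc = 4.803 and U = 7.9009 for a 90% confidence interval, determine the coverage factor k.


k = U / uc
k = 7.9009 / 4.803
k = 1.645

1.645


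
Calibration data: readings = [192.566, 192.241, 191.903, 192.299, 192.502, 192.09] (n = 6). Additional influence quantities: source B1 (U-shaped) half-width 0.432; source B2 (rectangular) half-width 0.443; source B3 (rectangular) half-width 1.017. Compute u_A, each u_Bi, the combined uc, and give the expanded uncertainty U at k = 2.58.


mean = (192.566 + 192.241 + 191.903 + 192.299 + 192.502 + 192.09) / 6 = 192.2668333
s = sqrt(sum((x - mean)^2)/(n-1)) = 0.24905856
u_A = s / sqrt(n) = 0.24905856 / sqrt(6) = 0.10167773
u_B1 = 0.432 / sqrt(2) = 0.30547013
u_B2 = 0.443 / sqrt(3) = 0.25576617
u_B3 = 1.017 / sqrt(3) = 0.58716522
uc = sqrt(0.10167773^2 + 0.30547013^2 + 0.25576617^2 + 0.58716522^2) = 0.71681915
U = k * uc = 2.58 * 0.71681915
U = 1.8494

1.8494


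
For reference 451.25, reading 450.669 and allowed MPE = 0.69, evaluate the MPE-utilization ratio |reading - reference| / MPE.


e = indication - reference = 450.669 - 451.25 = -0.5810
|e| = 0.5810
ratio = |e| / MPE = 0.5810 / 0.69
ratio = 0.8420

0.8420


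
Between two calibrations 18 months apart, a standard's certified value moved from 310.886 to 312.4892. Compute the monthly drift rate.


rate = (v2 - v1) / months
= (312.4892 - 310.886) / 18
= 1.6032 / 18
= 0.0891

0.0891


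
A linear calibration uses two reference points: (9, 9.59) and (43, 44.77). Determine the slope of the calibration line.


slope = (y2 - y1) / (x2 - x1)
= (44.77 - 9.59) / (43 - 9)
= 35.1800 / 34
= 1.0347

1.0347


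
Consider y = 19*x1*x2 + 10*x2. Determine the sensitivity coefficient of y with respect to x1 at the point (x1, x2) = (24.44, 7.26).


y = 19*x1*x2 + 10*x2
dy/dx1 = 19*x2
Evaluate at x2 = 7.26: c1 = 19 * 7.26
c1 = 137.9400

137.9400


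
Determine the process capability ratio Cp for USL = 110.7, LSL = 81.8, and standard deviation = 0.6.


Cp = (USL - LSL) / (6 * sigma)
= (110.7 - 81.8) / (6 * 0.6)
= 28.9000 / 3.6000
= 8.0278

8.0278


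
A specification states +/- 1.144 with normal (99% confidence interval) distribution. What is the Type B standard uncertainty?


u_B = half_width / 2.576
u_B = 1.144 / 2.576
u_B = 0.4441

0.4441


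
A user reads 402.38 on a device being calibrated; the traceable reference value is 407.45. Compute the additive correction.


Correction = standard - reading
= 407.45 - 402.38
= 5.0700

5.0700


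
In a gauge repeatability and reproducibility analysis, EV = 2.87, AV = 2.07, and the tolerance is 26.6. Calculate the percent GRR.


GRR = sqrt(EV^2 + AV^2) = sqrt(2.87^2 + 2.07^2) = 3.5386155
%GRR = GRR / tol * 100 = 3.5386155 / 26.6 * 100
%GRR = 13.3031

13.3031


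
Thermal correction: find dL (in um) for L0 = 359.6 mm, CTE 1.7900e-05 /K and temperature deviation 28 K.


dL = L * alpha * dT
= 359.6 * 1.7900e-05 * 28
= 0.1802315 mm
dL_um = 0.1802315 * 1000 = 180.2315 um

180.2315


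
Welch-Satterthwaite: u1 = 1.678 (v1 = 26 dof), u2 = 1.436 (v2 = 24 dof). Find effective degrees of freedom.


uc = sqrt(u1^2 + u2^2) = sqrt(1.678^2 + 1.436^2) = 2.2085697
v_eff = uc^4 / (u1^4/v1 + u2^4/v2)
= 2.2085697^4 / (1.678^4/26 + 1.436^4/24)
= 23.792739 / 0.48210268
v_eff = 49.3520

49.3520


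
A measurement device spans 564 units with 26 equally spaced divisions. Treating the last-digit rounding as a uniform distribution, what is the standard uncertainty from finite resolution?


resolution = range / divisions
resolution = 564 / 26 = 21.692308
u_res = resolution / (2*sqrt(3))
u_res = 21.692308 / 3.4641016
u_res = 6.2620

6.2620


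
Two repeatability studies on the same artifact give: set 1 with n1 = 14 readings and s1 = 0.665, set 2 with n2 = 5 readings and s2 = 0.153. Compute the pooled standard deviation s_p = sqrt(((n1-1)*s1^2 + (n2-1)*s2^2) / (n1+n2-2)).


s_p = sqrt(((n1-1)*s1^2 + (n2-1)*s2^2) / (n1+n2-2))
numerator = (14-1)*0.665^2 + (5-1)*0.153^2 = 5.748925 + 0.093636 = 5.842561
denominator = 14 + 5 - 2 = 17
s_p^2 = 5.842561 / 17 = 0.34368006
s_p = sqrt(0.34368006) = 0.5862

0.5862


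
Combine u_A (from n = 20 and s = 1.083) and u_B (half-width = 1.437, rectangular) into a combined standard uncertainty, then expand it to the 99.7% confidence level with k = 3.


u_A = s / sqrt(n) = 1.083 / sqrt(20) = 0.24216616
u_B = half_width / sqrt(3) = 1.437 / sqrt(3) = 0.82965234
uc = sqrt(u_A^2 + u_B^2) = sqrt(0.24216616^2 + 0.82965234^2) = 0.86427279
U = k * uc = 3 * 0.86427279
U = 2.5928

2.5928


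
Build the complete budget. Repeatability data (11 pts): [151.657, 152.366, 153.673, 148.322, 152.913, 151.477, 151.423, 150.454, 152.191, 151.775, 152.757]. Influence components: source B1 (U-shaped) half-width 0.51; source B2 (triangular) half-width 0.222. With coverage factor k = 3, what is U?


mean = (151.657 + 152.366 + 153.673 + 148.322 + 152.913 + 151.477 + 151.423 + 150.454 + 152.191 + 151.775 + 152.757) / 11 = 151.728
s = sqrt(sum((x - mean)^2)/(n-1)) = 1.4231898
u_A = s / sqrt(n) = 1.4231898 / sqrt(11) = 0.42910787
u_B1 = 0.51 / sqrt(2) = 0.36062446
u_B2 = 0.222 / sqrt(6) = 0.09063112
uc = sqrt(0.42910787^2 + 0.36062446^2 + 0.09063112^2) = 0.56780064
U = k * uc = 3 * 0.56780064
U = 1.7034

1.7034


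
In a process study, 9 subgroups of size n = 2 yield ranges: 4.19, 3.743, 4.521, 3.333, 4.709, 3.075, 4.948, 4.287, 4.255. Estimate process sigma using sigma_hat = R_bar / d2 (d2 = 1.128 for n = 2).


R_bar = (4.19 + 3.743 + 4.521 + 3.333 + 4.709 + 3.075 + 4.948 + 4.287 + 4.255) / 9
R_bar = 37.061 / 9 = 4.1178889
sigma_hat = R_bar / d2 = 4.1178889 / 1.128 = 3.6506

3.6506


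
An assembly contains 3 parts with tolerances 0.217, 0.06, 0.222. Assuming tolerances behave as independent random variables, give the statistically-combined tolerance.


RSS = sqrt(0.217^2 + 0.06^2 + 0.222^2)
= sqrt(0.099973)
= 0.3162

0.3162


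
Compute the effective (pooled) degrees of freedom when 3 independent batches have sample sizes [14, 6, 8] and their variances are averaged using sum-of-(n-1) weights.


nu = sum_i (n_i - 1)
nu = ((14 - 1) + (6 - 1) + (8 - 1))
nu = 13 + 5 + 7
nu = 25

25


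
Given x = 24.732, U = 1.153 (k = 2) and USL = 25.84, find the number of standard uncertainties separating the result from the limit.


u = U / k = 1.153 / 2 = 0.5765
margin = |USL - x| = |25.84 - 24.732| = 1.108
z = margin / u = 1.108 / 0.5765
z = 1.9219

1.9219


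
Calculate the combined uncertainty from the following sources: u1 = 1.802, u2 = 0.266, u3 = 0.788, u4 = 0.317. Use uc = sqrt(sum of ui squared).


uc = sqrt(1.802^2 + 0.266^2 + 0.788^2 + 0.317^2)
uc = sqrt(4.039393)
uc = 2.0098

2.0098


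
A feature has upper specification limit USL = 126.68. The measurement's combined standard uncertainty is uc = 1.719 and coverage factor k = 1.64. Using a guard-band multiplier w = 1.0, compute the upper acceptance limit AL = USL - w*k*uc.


U = k * uc = 1.64 * 1.719 = 2.81916
guard band g = w * U = 1.0 * 2.81916 = 2.81916
AL = USL - g = 126.68 - 2.81916
AL = 123.8608

123.8608


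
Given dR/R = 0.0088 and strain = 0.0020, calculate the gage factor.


GF = (dR/R) / epsilon
= 0.0088 / 0.0020
= 4.4000

4.4000


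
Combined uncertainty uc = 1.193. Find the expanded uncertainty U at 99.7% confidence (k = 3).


U = k * uc
U = 3 * 1.193
U = 3.5790

3.5790


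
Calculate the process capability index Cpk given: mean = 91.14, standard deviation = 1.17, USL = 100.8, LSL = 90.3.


Cpu = (USL - mean) / (3*sigma) = (100.8 - 91.14) / (3*1.17) = 2.7521
Cpl = (mean - LSL) / (3*sigma) = (91.14 - 90.3) / (3*1.17) = 0.2393
Cpk = min(Cpu, Cpl) = 0.2393

0.2393


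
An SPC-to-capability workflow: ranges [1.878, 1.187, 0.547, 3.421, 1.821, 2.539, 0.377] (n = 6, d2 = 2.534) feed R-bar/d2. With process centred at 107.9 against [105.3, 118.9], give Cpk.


R_bar = (1.878 + 1.187 + 0.547 + 3.421 + 1.821 + 2.539 + 0.377) / 7 = 1.6814286
sigma = R_bar / d2 = 1.6814286 / 2.534 = 0.6635472
Cp = (USL - LSL)/(6*sigma) = (118.9 - 105.3)/(6*0.6635472) = 3.4160
Cpu = (118.9 - 107.9)/(3*0.6635472) = 5.5259
Cpl = (107.9 - 105.3)/(3*0.6635472) = 1.3061
Cpk = min(Cpu, Cpl) = 1.3061

1.3061


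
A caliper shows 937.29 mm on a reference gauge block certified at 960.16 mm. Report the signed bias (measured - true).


Systematic error = measured - true
= 937.29 - 960.16
= -22.8700

-22.8700


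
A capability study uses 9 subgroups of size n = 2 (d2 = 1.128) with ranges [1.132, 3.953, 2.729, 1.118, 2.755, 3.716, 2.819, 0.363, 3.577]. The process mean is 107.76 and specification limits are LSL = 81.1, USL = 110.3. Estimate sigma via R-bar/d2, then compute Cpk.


R_bar = (1.132 + 3.953 + 2.729 + 1.118 + 2.755 + 3.716 + 2.819 + 0.363 + 3.577) / 9 = 2.4624444
sigma = R_bar / d2 = 2.4624444 / 1.128 = 2.1830181
Cp = (USL - LSL)/(6*sigma) = (110.3 - 81.1)/(6*2.1830181) = 2.2293
Cpu = (110.3 - 107.76)/(3*2.1830181) = 0.3878
Cpl = (107.76 - 81.1)/(3*2.1830181) = 4.0708
Cpk = min(Cpu, Cpl) = 0.3878

0.3878


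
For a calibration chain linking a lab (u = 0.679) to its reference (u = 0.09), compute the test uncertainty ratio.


TUR = u_lab / u_ref
= 0.679 / 0.09
= 7.5444

7.5444


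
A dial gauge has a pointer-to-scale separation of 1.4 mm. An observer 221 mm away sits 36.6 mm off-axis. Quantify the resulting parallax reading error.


error = h * offset / d
= 1.4 * 36.6 / 221
= 0.2319

0.2319


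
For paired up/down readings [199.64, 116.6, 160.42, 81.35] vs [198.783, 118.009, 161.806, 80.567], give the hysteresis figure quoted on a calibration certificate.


|199.64 - 198.783| = 0.8570
|116.6 - 118.009| = 1.4090
|160.42 - 161.806| = 1.3860
|81.35 - 80.567| = 0.7830
hysteresis = max(diffs) = 1.4090

1.4090


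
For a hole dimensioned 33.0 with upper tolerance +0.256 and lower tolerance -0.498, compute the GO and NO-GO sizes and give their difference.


GO = nominal - lower_tol (smallest hole = maximum material condition)
GO = 33.0 - 0.498 = 32.502
NO-GO = nominal + upper_tol (largest hole = least material condition)
NO-GO = 33.0 + 0.256 = 33.256
spread = NO-GO - GO = 33.256 - 32.502 = 0.7540

0.7540


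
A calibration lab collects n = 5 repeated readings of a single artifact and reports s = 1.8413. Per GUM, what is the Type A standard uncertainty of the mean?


u_A = s / sqrt(n)
u_A = 1.8413 / sqrt(5)
u_A = 1.8413 / 2.236068
u_A = 0.8235

0.8235


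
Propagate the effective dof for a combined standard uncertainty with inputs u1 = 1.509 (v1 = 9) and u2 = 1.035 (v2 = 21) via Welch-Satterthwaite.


uc = sqrt(u1^2 + u2^2) = sqrt(1.509^2 + 1.035^2) = 1.8298377
v_eff = uc^4 / (u1^4/v1 + u2^4/v2)
= 1.8298377^4 / (1.509^4/9 + 1.035^4/21)
= 11.211153 / 0.63076594
v_eff = 17.7739

17.7739


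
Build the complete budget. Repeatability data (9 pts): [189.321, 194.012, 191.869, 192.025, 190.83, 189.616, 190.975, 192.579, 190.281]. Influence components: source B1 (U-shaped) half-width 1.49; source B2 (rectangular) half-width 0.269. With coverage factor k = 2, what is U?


mean = (189.321 + 194.012 + 191.869 + 192.025 + 190.83 + 189.616 + 190.975 + 192.579 + 190.281) / 9 = 191.2786667
s = sqrt(sum((x - mean)^2)/(n-1)) = 1.4980512
u_A = s / sqrt(n) = 1.4980512 / sqrt(9) = 0.4993504
u_B1 = 1.49 / sqrt(2) = 1.0535891
u_B2 = 0.269 / sqrt(3) = 0.15530722
uc = sqrt(0.4993504^2 + 1.0535891^2 + 0.15530722^2) = 1.1762318
U = k * uc = 2 * 1.1762318
U = 2.3525

2.3525


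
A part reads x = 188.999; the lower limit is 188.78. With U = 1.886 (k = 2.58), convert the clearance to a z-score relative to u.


u = U / k = 1.886 / 2.58 = 0.73100775
margin = |LSL - x| = |188.78 - 188.999| = 0.219
z = margin / u = 0.219 / 0.73100775
z = 0.2996

0.2996


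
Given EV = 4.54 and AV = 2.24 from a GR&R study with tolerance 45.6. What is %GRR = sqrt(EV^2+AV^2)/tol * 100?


GRR = sqrt(EV^2 + AV^2) = sqrt(4.54^2 + 2.24^2) = 5.062529
%GRR = GRR / tol * 100 = 5.062529 / 45.6 * 100
%GRR = 11.1020

11.1020


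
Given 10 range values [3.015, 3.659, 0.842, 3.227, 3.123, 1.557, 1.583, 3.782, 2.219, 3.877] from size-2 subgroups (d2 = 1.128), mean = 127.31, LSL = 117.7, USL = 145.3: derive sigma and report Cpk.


R_bar = (3.015 + 3.659 + 0.842 + 3.227 + 3.123 + 1.557 + 1.583 + 3.782 + 2.219 + 3.877) / 10 = 2.6884
sigma = R_bar / d2 = 2.6884 / 1.128 = 2.3833333
Cp = (USL - LSL)/(6*sigma) = (145.3 - 117.7)/(6*2.3833333) = 1.9301
Cpu = (145.3 - 127.31)/(3*2.3833333) = 2.5161
Cpl = (127.31 - 117.7)/(3*2.3833333) = 1.3441
Cpk = min(Cpu, Cpl) = 1.3441

1.3441


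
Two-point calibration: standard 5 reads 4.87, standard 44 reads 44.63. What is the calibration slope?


slope = (y2 - y1) / (x2 - x1)
= (44.63 - 4.87) / (44 - 5)
= 39.7600 / 39
= 1.0195

1.0195


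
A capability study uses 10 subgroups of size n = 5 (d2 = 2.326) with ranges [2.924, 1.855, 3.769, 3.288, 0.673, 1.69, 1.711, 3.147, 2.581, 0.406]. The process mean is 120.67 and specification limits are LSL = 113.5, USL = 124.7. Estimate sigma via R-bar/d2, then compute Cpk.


R_bar = (2.924 + 1.855 + 3.769 + 3.288 + 0.673 + 1.69 + 1.711 + 3.147 + 2.581 + 0.406) / 10 = 2.2044
sigma = R_bar / d2 = 2.2044 / 2.326 = 0.94772141
Cp = (USL - LSL)/(6*sigma) = (124.7 - 113.5)/(6*0.94772141) = 1.9696
Cpu = (124.7 - 120.67)/(3*0.94772141) = 1.4174
Cpl = (120.67 - 113.5)/(3*0.94772141) = 2.5218
Cpk = min(Cpu, Cpl) = 1.4174

1.4174


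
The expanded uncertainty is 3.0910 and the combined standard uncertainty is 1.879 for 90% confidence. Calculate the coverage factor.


k = U / uc
k = 3.0910 / 1.879
k = 1.645

1.645


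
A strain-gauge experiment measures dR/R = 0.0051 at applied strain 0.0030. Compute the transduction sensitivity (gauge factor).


GF = (dR/R) / epsilon
= 0.0051 / 0.0030
= 1.7000

1.7000


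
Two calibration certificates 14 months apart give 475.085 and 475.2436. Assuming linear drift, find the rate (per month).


rate = (v2 - v1) / months
= (475.2436 - 475.085) / 14
= 0.1586 / 14
= 0.0113

0.0113


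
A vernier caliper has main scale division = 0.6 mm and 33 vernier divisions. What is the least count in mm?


LC = MSD / n_div
= 0.6 / 33
= 0.0182

0.0182
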